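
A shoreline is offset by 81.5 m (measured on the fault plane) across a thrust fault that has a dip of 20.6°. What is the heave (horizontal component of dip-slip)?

76.3 m

heave = dip-slip × cos(dip) = 81.5 m × cos(20.6°) = 76.3 m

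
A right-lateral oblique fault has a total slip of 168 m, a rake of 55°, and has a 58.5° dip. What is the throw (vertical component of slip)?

dip-slip = net slip × sin(rake) = 168 m × sin(55°) = 137.6 m
throw = dip-slip × sin(dip) = 137.6 × sin(58.5°) = 117 m

117 m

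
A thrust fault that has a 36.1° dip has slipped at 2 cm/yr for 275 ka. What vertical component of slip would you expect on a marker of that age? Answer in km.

3.24 km

dip-slip = rate × time = 2 cm/yr × 275 ka = 5500 m
throw = dip-slip × sin(dip) = 5500 × sin(36.1°) = 3240 m = 3.24 km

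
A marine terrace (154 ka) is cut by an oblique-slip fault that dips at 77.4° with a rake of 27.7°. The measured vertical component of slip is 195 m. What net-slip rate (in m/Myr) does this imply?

2790 m/Myr

dip-slip = throw / sin(dip) = 195 / sin(77.4°) = 199.8 m
net slip = dip-slip / sin(rake) = 199.8 / sin(27.7°) = 429.8 m
rate = 429.8 m / 154 ka = 0.00279 m/yr = 2790 m/Myr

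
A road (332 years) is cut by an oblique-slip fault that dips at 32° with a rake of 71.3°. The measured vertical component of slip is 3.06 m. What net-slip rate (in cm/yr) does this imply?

dip-slip = throw / sin(dip) = 3.06 / sin(32°) = 5.774 m
net slip = dip-slip / sin(rake) = 5.774 / sin(71.3°) = 6.096 m
rate = 6.096 m / 332 years = 0.0184 m/yr = 1.84 cm/yr

1.84 cm/yr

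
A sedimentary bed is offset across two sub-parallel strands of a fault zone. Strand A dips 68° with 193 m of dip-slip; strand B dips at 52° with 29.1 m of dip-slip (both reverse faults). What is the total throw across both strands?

throw_A = 193 × sin(68°) = 178.9 m
throw_B = 29.1 × sin(52°) = 22.93 m
total = 178.9 + 22.93 = 202 m

202 m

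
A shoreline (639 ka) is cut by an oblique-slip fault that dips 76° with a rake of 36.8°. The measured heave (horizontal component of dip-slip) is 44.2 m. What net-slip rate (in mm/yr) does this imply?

0.477 mm/yr

dip-slip = heave / cos(dip) = 44.2 / cos(76°) = 182.7 m
net slip = dip-slip / sin(rake) = 182.7 / sin(36.8°) = 305 m
rate = 305 m / 639 ka = 0.000477 m/yr = 0.477 mm/yr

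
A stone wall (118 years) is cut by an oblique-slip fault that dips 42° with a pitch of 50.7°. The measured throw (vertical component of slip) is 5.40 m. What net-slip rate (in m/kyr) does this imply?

88.4 m/kyr

dip-slip = throw / sin(dip) = 5.40 / sin(42°) = 8.070 m
net slip = dip-slip / sin(rake) = 8.070 / sin(50.7°) = 10.43 m
rate = 10.43 m / 118 years = 0.0884 m/yr = 88.4 m/kyr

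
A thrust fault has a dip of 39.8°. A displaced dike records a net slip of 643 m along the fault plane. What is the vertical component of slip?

throw = dip-slip × sin(dip) = 643 m × sin(39.8°) = 412 m

412 m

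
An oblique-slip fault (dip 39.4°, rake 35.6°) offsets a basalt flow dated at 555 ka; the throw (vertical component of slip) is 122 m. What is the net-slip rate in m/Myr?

595 m/Myr

dip-slip = throw / sin(dip) = 122 / sin(39.4°) = 192.2 m
net slip = dip-slip / sin(rake) = 192.2 / sin(35.6°) = 330.2 m
rate = 330.2 m / 555 ka = 0.000595 m/yr = 595 m/Myr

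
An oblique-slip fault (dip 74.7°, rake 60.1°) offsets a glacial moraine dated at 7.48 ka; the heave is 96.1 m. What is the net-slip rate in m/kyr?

56.2 m/kyr

dip-slip = heave / cos(dip) = 96.1 / cos(74.7°) = 364.2 m
net slip = dip-slip / sin(rake) = 364.2 / sin(60.1°) = 420.1 m
rate = 420.1 m / 7.48 ka = 0.0562 m/yr = 56.2 m/kyr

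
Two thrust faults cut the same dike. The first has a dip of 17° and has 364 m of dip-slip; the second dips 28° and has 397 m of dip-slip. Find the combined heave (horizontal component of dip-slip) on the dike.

699 m

heave_A = 364 × cos(17°) = 348.1 m
heave_B = 397 × cos(28°) = 350.5 m
total = 348.1 + 350.5 = 699 m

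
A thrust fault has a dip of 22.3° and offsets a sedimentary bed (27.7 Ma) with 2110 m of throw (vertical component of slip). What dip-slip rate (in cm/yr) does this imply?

dip-slip = throw / sin(dip) = 2110 m / sin(22.3°) = 5561 m
rate = 5561 m / 27.7 Ma = 0.000201 m/yr = 0.0201 cm/yr

0.0201 cm/yr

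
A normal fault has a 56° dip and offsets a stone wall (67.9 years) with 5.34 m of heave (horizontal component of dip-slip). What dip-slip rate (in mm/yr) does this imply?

dip-slip = heave / cos(dip) = 5.34 m / cos(56°) = 9.549 m
rate = 9.549 m / 67.9 years = 0.141 m/yr = 141 mm/yr

141 mm/yr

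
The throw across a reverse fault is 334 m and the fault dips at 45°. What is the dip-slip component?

472 m

dip-slip = throw / sin(dip) = 334 / sin(45°) = 472 m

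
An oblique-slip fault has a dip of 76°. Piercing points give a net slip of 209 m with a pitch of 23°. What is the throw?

dip-slip = net slip × sin(rake) = 209 m × sin(23°) = 81.66 m
throw = dip-slip × sin(dip) = 81.66 × sin(76°) = 79.2 m

79.2 m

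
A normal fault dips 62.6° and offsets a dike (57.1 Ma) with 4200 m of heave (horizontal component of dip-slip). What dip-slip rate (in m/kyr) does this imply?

dip-slip = heave / cos(dip) = 4200 m / cos(62.6°) = 9126 m
rate = 9126 m / 57.1 Ma = 0.000160 m/yr = 0.160 m/kyr

0.160 m/kyr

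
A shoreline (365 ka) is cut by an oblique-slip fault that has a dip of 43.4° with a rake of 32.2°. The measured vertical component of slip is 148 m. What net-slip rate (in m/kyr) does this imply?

dip-slip = throw / sin(dip) = 148 / sin(43.4°) = 215.4 m
net slip = dip-slip / sin(rake) = 215.4 / sin(32.2°) = 404.2 m
rate = 404.2 m / 365 ka = 0.00111 m/yr = 1.11 m/kyr

1.11 m/kyr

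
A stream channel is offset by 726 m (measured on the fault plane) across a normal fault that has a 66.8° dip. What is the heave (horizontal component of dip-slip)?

286 m

heave = dip-slip × cos(dip) = 726 m × cos(66.8°) = 286 m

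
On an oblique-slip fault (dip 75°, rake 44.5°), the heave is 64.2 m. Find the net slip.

dip-slip = heave / cos(dip) = 64.2 / cos(75°) = 248 m
net slip = dip-slip / sin(rake) = 248 / sin(44.5°) = 354 m

354 m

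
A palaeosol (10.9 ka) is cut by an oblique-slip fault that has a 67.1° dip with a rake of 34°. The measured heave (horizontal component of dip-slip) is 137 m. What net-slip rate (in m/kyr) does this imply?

57.8 m/kyr

dip-slip = heave / cos(dip) = 137 / cos(67.1°) = 352.1 m
net slip = dip-slip / sin(rake) = 352.1 / sin(34°) = 629.6 m
rate = 629.6 m / 10.9 ka = 0.0578 m/yr = 57.8 m/kyr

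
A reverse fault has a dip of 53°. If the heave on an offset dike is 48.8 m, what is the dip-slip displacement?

81.1 m

dip-slip = heave / cos(dip) = 48.8 / cos(53°) = 81.1 m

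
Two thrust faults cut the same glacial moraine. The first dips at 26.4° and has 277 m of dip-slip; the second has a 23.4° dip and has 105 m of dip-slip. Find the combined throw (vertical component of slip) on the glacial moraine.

165 m

throw_A = 277 × sin(26.4°) = 123.2 m
throw_B = 105 × sin(23.4°) = 41.70 m
total = 123.2 + 41.70 = 165 m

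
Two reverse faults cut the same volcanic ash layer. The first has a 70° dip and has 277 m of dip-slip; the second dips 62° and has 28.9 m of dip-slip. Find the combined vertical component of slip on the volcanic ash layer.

286 m

throw_A = 277 × sin(70°) = 260.3 m
throw_B = 28.9 × sin(62°) = 25.52 m
total = 260.3 + 25.52 = 286 m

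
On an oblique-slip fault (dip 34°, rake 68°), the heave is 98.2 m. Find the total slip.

128 m

dip-slip = heave / cos(dip) = 98.2 / cos(34°) = 118.5 m
net slip = dip-slip / sin(rake) = 118.5 / sin(68°) = 128 m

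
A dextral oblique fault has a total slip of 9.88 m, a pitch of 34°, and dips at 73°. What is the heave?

1.62 m

dip-slip = net slip × sin(rake) = 9.88 m × sin(34°) = 5.525 m
heave = dip-slip × cos(dip) = 5.525 × cos(73°) = 1.62 m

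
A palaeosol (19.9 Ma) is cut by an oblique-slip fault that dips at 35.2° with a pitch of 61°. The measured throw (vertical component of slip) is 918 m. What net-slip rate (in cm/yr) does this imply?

0.00915 cm/yr

dip-slip = throw / sin(dip) = 918 / sin(35.2°) = 1593 m
net slip = dip-slip / sin(rake) = 1593 / sin(61°) = 1821 m
rate = 1821 m / 19.9 Ma = 0.0000915 m/yr = 0.00915 cm/yr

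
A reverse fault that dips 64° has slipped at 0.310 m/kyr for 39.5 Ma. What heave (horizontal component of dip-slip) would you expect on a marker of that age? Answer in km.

5.37 km

dip-slip = rate × time = 0.310 m/kyr × 39.5 Ma = 12240 m
heave = dip-slip × cos(dip) = 12240 × cos(64°) = 5370 m = 5.37 km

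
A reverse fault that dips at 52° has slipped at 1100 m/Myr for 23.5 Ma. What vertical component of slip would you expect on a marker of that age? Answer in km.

dip-slip = rate × time = 1100 m/Myr × 23.5 Ma = 25850 m
throw = dip-slip × sin(dip) = 25850 × sin(52°) = 20400 m = 20.4 km

20.4 km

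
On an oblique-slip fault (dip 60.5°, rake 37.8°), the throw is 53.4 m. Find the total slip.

100 m

dip-slip = throw / sin(dip) = 53.4 / sin(60.5°) = 61.35 m
net slip = dip-slip / sin(rake) = 61.35 / sin(37.8°) = 100 m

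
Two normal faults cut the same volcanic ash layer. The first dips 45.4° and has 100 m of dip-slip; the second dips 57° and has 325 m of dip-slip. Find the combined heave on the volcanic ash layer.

247 m

heave_A = 100 × cos(45.4°) = 70.22 m
heave_B = 325 × cos(57°) = 177 m
total = 70.22 + 177 = 247 m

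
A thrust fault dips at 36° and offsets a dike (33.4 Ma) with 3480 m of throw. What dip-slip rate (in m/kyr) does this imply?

dip-slip = throw / sin(dip) = 3480 m / sin(36°) = 5921 m
rate = 5921 m / 33.4 Ma = 0.000177 m/yr = 0.177 m/kyr

0.177 m/kyr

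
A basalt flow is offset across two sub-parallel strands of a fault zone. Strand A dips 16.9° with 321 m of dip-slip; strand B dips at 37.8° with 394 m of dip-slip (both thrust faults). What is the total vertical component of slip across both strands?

335 m

throw_A = 321 × sin(16.9°) = 93.32 m
throw_B = 394 × sin(37.8°) = 241.5 m
total = 93.32 + 241.5 = 335 m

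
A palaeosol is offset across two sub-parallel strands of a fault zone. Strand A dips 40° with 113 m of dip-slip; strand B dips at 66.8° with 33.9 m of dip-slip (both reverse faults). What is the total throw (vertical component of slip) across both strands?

throw_A = 113 × sin(40°) = 72.63 m
throw_B = 33.9 × sin(66.8°) = 31.16 m
total = 72.63 + 31.16 = 104 m

104 m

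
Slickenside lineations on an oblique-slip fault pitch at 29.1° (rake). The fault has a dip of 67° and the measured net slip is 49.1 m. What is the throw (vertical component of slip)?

dip-slip = net slip × sin(rake) = 49.1 m × sin(29.1°) = 23.88 m
throw = dip-slip × sin(dip) = 23.88 × sin(67°) = 22 m

22 m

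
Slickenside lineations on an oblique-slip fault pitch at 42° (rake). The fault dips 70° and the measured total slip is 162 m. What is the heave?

37.1 m

dip-slip = net slip × sin(rake) = 162 m × sin(42°) = 108.4 m
heave = dip-slip × cos(dip) = 108.4 × cos(70°) = 37.1 m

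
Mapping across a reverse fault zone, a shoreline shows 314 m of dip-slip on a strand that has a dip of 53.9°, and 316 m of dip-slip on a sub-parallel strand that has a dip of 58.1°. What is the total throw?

522 m

throw_A = 314 × sin(53.9°) = 253.7 m
throw_B = 316 × sin(58.1°) = 268.3 m
total = 253.7 + 268.3 = 522 m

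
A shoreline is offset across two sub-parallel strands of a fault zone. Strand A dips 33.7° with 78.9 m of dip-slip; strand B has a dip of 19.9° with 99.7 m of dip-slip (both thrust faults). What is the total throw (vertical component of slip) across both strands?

throw_A = 78.9 × sin(33.7°) = 43.78 m
throw_B = 99.7 × sin(19.9°) = 33.94 m
total = 43.78 + 33.94 = 77.7 m

77.7 m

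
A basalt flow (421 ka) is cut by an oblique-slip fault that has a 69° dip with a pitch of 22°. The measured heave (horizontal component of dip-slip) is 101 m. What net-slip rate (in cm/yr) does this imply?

dip-slip = heave / cos(dip) = 101 / cos(69°) = 281.8 m
net slip = dip-slip / sin(rake) = 281.8 / sin(22°) = 752.3 m
rate = 752.3 m / 421 ka = 0.00179 m/yr = 0.179 cm/yr

0.179 cm/yr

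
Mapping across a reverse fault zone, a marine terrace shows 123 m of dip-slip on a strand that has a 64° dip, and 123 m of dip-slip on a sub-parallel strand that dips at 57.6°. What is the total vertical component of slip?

214 m

throw_A = 123 × sin(64°) = 110.6 m
throw_B = 123 × sin(57.6°) = 103.9 m
total = 110.6 + 103.9 = 214 m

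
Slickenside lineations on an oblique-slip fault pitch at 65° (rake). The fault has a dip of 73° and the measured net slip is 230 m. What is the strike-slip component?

strike-slip = net slip × cos(rake) = 230 m × cos(65°) = 97.2 m

97.2 m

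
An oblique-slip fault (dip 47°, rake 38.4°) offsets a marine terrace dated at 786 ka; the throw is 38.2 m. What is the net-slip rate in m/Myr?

dip-slip = throw / sin(dip) = 38.2 / sin(47°) = 52.23 m
net slip = dip-slip / sin(rake) = 52.23 / sin(38.4°) = 84.09 m
rate = 84.09 m / 786 ka = 0.000107 m/yr = 107 m/Myr

107 m/Myr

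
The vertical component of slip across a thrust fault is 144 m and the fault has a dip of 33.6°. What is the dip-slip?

dip-slip = throw / sin(dip) = 144 / sin(33.6°) = 260 m

260 m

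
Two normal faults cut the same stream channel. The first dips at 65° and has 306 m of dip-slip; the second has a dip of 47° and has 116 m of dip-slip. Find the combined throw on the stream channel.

362 m

throw_A = 306 × sin(65°) = 277.3 m
throw_B = 116 × sin(47°) = 84.84 m
total = 277.3 + 84.84 = 362 m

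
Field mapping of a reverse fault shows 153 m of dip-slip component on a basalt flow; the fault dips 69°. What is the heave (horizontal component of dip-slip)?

54.8 m

heave = dip-slip × cos(dip) = 153 m × cos(69°) = 54.8 m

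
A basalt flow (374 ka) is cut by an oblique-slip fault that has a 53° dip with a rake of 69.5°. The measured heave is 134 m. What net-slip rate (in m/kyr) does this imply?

0.636 m/kyr

dip-slip = heave / cos(dip) = 134 / cos(53°) = 222.7 m
net slip = dip-slip / sin(rake) = 222.7 / sin(69.5°) = 237.7 m
rate = 237.7 m / 374 ka = 0.000636 m/yr = 0.636 m/kyr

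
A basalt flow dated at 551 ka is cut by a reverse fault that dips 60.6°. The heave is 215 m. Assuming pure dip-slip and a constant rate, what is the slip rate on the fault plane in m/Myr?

795 m/Myr

dip-slip = heave / cos(dip) = 215 m / cos(60.6°) = 438 m
rate = 438 m / 551 ka = 0.000795 m/yr = 795 m/Myr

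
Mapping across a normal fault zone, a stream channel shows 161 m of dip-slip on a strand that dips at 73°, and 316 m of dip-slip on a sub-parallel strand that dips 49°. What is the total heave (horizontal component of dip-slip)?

254 m

heave_A = 161 × cos(73°) = 47.07 m
heave_B = 316 × cos(49°) = 207.3 m
total = 47.07 + 207.3 = 254 m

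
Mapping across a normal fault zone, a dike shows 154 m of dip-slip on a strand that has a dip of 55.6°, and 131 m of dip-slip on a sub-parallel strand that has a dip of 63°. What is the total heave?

heave_A = 154 × cos(55.6°) = 87 m
heave_B = 131 × cos(63°) = 59.47 m
total = 87 + 59.47 = 146 m

146 m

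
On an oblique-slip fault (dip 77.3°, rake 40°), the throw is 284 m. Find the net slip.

dip-slip = throw / sin(dip) = 284 / sin(77.3°) = 291.1 m
net slip = dip-slip / sin(rake) = 291.1 / sin(40°) = 453 m

453 m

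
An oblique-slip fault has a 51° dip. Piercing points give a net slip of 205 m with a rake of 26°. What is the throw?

69.8 m

dip-slip = net slip × sin(rake) = 205 m × sin(26°) = 89.87 m
throw = dip-slip × sin(dip) = 89.87 × sin(51°) = 69.8 m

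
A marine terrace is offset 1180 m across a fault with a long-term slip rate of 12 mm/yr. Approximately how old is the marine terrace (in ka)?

98.3 ka

age = offset / rate = 1180 m / (12 mm/yr) = 98300 yr = 98.3 ka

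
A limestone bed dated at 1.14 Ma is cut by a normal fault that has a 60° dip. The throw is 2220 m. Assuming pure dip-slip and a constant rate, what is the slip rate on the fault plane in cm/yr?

0.225 cm/yr

dip-slip = throw / sin(dip) = 2220 m / sin(60°) = 2563 m
rate = 2563 m / 1.14 Ma = 0.00225 m/yr = 0.225 cm/yr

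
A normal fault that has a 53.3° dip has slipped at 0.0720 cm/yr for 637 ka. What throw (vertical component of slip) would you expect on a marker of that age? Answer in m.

368 m

dip-slip = rate × time = 0.0720 cm/yr × 637 ka = 458.6 m
throw = dip-slip × sin(dip) = 458.6 × sin(53.3°) = 368 m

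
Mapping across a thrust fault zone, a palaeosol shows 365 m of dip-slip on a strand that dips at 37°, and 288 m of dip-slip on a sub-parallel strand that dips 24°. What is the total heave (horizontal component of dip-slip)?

heave_A = 365 × cos(37°) = 291.5 m
heave_B = 288 × cos(24°) = 263.1 m
total = 291.5 + 263.1 = 555 m

555 m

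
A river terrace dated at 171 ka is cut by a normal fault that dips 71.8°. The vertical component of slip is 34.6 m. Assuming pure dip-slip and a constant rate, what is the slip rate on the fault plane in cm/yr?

dip-slip = throw / sin(dip) = 34.6 m / sin(71.8°) = 36.42 m
rate = 36.42 m / 171 ka = 0.000213 m/yr = 0.0213 cm/yr

0.0213 cm/yr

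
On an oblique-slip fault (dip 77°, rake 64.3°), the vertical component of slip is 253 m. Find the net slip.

dip-slip = throw / sin(dip) = 253 / sin(77°) = 259.7 m
net slip = dip-slip / sin(rake) = 259.7 / sin(64.3°) = 288 m

288 m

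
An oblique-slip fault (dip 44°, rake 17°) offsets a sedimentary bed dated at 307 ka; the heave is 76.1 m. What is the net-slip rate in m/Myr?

dip-slip = heave / cos(dip) = 76.1 / cos(44°) = 105.8 m
net slip = dip-slip / sin(rake) = 105.8 / sin(17°) = 361.8 m
rate = 361.8 m / 307 ka = 0.00118 m/yr = 1180 m/Myr

1180 m/Myr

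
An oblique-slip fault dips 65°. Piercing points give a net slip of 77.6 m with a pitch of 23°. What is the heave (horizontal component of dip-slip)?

dip-slip = net slip × sin(rake) = 77.6 m × sin(23°) = 30.32 m
heave = dip-slip × cos(dip) = 30.32 × cos(65°) = 12.8 m

12.8 m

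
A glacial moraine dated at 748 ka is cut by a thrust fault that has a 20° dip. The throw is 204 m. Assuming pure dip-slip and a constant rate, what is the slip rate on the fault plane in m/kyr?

dip-slip = throw / sin(dip) = 204 m / sin(20°) = 596.5 m
rate = 596.5 m / 748 ka = 0.000797 m/yr = 0.797 m/kyr

0.797 m/kyr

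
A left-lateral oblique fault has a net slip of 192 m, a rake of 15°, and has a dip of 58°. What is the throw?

dip-slip = net slip × sin(rake) = 192 m × sin(15°) = 49.69 m
throw = dip-slip × sin(dip) = 49.69 × sin(58°) = 42.1 m

42.1 m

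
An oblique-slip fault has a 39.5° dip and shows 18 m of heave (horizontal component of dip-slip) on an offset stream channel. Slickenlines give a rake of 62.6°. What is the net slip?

26.3 m

dip-slip = heave / cos(dip) = 18 / cos(39.5°) = 23.33 m
net slip = dip-slip / sin(rake) = 23.33 / sin(62.6°) = 26.3 m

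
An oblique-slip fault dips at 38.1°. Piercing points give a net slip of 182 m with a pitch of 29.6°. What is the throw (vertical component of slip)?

dip-slip = net slip × sin(rake) = 182 m × sin(29.6°) = 89.90 m
throw = dip-slip × sin(dip) = 89.90 × sin(38.1°) = 55.5 m

55.5 m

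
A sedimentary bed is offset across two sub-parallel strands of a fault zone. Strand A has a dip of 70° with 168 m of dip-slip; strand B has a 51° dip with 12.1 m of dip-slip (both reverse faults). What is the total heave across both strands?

heave_A = 168 × cos(70°) = 57.46 m
heave_B = 12.1 × cos(51°) = 7.615 m
total = 57.46 + 7.615 = 65.1 m

65.1 m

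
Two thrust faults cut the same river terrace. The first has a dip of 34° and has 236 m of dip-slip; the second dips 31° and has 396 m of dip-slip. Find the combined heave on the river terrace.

heave_A = 236 × cos(34°) = 195.7 m
heave_B = 396 × cos(31°) = 339.4 m
total = 195.7 + 339.4 = 535 m

535 m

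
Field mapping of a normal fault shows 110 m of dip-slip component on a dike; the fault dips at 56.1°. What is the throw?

throw = dip-slip × sin(dip) = 110 m × sin(56.1°) = 91.3 m

91.3 m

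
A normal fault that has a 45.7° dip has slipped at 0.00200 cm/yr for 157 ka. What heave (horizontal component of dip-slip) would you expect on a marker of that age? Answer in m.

dip-slip = rate × time = 0.00200 cm/yr × 157 ka = 3.140 m
heave = dip-slip × cos(dip) = 3.140 × cos(45.7°) = 2.19 m

2.19 m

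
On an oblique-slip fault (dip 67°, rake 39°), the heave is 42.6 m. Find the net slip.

173 m

dip-slip = heave / cos(dip) = 42.6 / cos(67°) = 109 m
net slip = dip-slip / sin(rake) = 109 / sin(39°) = 173 m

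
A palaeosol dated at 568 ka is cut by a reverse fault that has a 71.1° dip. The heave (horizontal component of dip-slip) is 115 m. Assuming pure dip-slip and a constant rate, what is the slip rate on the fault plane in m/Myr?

625 m/Myr

dip-slip = heave / cos(dip) = 115 m / cos(71.1°) = 355 m
rate = 355 m / 568 ka = 0.000625 m/yr = 625 m/Myr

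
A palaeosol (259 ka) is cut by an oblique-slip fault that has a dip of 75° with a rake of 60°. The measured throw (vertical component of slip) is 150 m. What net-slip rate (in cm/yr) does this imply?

0.0692 cm/yr

dip-slip = throw / sin(dip) = 150 / sin(75°) = 155.3 m
net slip = dip-slip / sin(rake) = 155.3 / sin(60°) = 179.3 m
rate = 179.3 m / 259 ka = 0.000692 m/yr = 0.0692 cm/yr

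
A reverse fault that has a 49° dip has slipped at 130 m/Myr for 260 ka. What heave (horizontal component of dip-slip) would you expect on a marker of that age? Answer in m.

22.2 m

dip-slip = rate × time = 130 m/Myr × 260 ka = 33.80 m
heave = dip-slip × cos(dip) = 33.80 × cos(49°) = 22.2 m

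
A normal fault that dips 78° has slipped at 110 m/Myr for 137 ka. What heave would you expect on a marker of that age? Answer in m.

dip-slip = rate × time = 110 m/Myr × 137 ka = 15.07 m
heave = dip-slip × cos(dip) = 15.07 × cos(78°) = 3.13 m

3.13 m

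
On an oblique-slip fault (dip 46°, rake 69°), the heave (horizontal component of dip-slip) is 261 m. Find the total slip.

dip-slip = heave / cos(dip) = 261 / cos(46°) = 375.7 m
net slip = dip-slip / sin(rake) = 375.7 / sin(69°) = 402 m

402 m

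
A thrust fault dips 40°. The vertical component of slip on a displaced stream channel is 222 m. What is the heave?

heave = throw / tan(dip) = 222 / tan(40°) = 265 m

265 m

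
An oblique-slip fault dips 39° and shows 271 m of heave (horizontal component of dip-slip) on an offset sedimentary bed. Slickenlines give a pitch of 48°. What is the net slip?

dip-slip = heave / cos(dip) = 271 / cos(39°) = 348.7 m
net slip = dip-slip / sin(rake) = 348.7 / sin(48°) = 469 m

469 m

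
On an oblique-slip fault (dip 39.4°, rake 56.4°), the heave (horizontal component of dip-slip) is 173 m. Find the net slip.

dip-slip = heave / cos(dip) = 173 / cos(39.4°) = 223.9 m
net slip = dip-slip / sin(rake) = 223.9 / sin(56.4°) = 269 m

269 m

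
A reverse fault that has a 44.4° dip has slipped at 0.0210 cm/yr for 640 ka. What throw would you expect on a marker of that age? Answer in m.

dip-slip = rate × time = 0.0210 cm/yr × 640 ka = 134.4 m
throw = dip-slip × sin(dip) = 134.4 × sin(44.4°) = 94 m

94 m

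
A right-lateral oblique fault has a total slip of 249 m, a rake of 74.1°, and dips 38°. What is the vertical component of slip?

147 m

dip-slip = net slip × sin(rake) = 249 m × sin(74.1°) = 239.5 m
throw = dip-slip × sin(dip) = 239.5 × sin(38°) = 147 m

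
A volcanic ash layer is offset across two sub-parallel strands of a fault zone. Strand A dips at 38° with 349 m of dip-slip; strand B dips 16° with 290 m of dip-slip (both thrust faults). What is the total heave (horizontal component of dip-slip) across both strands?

554 m

heave_A = 349 × cos(38°) = 275 m
heave_B = 290 × cos(16°) = 278.8 m
total = 275 + 278.8 = 554 m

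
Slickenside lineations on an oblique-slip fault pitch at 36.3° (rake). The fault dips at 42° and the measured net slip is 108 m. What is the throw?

42.8 m

dip-slip = net slip × sin(rake) = 108 m × sin(36.3°) = 63.94 m
throw = dip-slip × sin(dip) = 63.94 × sin(42°) = 42.8 m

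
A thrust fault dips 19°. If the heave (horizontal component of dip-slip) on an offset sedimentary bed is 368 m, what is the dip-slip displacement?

dip-slip = heave / cos(dip) = 368 / cos(19°) = 389 m

389 m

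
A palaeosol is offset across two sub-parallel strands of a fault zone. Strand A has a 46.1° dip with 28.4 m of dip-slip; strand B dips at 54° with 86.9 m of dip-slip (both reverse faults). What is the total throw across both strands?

90.8 m

throw_A = 28.4 × sin(46.1°) = 20.46 m
throw_B = 86.9 × sin(54°) = 70.30 m
total = 20.46 + 70.30 = 90.8 m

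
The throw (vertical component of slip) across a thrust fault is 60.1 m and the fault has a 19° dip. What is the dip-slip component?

dip-slip = throw / sin(dip) = 60.1 / sin(19°) = 185 m

185 m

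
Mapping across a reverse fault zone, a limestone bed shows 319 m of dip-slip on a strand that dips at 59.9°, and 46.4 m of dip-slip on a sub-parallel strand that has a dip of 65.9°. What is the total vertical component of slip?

throw_A = 319 × sin(59.9°) = 276 m
throw_B = 46.4 × sin(65.9°) = 42.36 m
total = 276 + 42.36 = 318 m

318 m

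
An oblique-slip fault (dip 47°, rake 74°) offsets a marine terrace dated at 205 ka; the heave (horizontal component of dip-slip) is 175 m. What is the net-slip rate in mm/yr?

dip-slip = heave / cos(dip) = 175 / cos(47°) = 256.6 m
net slip = dip-slip / sin(rake) = 256.6 / sin(74°) = 266.9 m
rate = 266.9 m / 205 ka = 0.00130 m/yr = 1.30 mm/yr

1.30 mm/yr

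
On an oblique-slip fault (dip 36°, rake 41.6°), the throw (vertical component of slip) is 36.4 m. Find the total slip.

93.3 m

dip-slip = throw / sin(dip) = 36.4 / sin(36°) = 61.93 m
net slip = dip-slip / sin(rake) = 61.93 / sin(41.6°) = 93.3 m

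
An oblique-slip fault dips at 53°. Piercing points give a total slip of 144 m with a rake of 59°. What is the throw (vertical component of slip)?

98.6 m

dip-slip = net slip × sin(rake) = 144 m × sin(59°) = 123.4 m
throw = dip-slip × sin(dip) = 123.4 × sin(53°) = 98.6 m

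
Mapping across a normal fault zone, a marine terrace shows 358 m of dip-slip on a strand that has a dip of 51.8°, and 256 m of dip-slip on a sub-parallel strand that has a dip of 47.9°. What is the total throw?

throw_A = 358 × sin(51.8°) = 281.3 m
throw_B = 256 × sin(47.9°) = 189.9 m
total = 281.3 + 189.9 = 471 m

471 m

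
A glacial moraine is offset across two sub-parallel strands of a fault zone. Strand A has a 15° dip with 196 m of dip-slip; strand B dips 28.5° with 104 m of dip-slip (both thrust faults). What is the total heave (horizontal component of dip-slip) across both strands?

heave_A = 196 × cos(15°) = 189.3 m
heave_B = 104 × cos(28.5°) = 91.40 m
total = 189.3 + 91.40 = 281 m

281 m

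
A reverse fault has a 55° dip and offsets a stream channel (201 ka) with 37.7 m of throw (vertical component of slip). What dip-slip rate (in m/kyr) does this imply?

0.229 m/kyr

dip-slip = throw / sin(dip) = 37.7 m / sin(55°) = 46.02 m
rate = 46.02 m / 201 ka = 0.000229 m/yr = 0.229 m/kyr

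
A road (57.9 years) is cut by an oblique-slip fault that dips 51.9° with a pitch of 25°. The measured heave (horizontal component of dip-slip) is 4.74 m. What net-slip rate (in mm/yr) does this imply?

dip-slip = heave / cos(dip) = 4.74 / cos(51.9°) = 7.682 m
net slip = dip-slip / sin(rake) = 7.682 / sin(25°) = 18.18 m
rate = 18.18 m / 57.9 years = 0.314 m/yr = 314 mm/yr

314 mm/yr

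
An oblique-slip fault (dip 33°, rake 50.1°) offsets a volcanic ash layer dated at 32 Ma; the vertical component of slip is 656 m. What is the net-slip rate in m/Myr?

49.1 m/Myr

dip-slip = throw / sin(dip) = 656 / sin(33°) = 1204 m
net slip = dip-slip / sin(rake) = 1204 / sin(50.1°) = 1570 m
rate = 1570 m / 32 Ma = 0.0000491 m/yr = 49.1 m/Myr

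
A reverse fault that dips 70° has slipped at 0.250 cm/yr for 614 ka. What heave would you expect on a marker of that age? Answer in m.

525 m

dip-slip = rate × time = 0.250 cm/yr × 614 ka = 1535 m
heave = dip-slip × cos(dip) = 1535 × cos(70°) = 525 m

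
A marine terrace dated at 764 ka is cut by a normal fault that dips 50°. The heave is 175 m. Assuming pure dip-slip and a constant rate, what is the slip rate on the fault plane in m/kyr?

0.356 m/kyr

dip-slip = heave / cos(dip) = 175 m / cos(50°) = 272.3 m
rate = 272.3 m / 764 ka = 0.000356 m/yr = 0.356 m/kyr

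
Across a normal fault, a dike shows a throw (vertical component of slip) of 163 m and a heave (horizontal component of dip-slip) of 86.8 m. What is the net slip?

185 m

net slip = √(throw² + heave²) = √(163² + 86.8²) = 185 m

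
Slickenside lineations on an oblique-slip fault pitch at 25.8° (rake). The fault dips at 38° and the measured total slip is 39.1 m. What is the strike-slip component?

35.2 m

strike-slip = net slip × cos(rake) = 39.1 m × cos(25.8°) = 35.2 m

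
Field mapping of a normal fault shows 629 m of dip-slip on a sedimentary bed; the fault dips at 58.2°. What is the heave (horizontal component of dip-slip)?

heave = dip-slip × cos(dip) = 629 m × cos(58.2°) = 331 m

331 m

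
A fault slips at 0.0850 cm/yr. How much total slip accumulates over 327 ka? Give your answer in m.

slip = rate × time = 0.0850 cm/yr × 327 ka = 278 m

278 m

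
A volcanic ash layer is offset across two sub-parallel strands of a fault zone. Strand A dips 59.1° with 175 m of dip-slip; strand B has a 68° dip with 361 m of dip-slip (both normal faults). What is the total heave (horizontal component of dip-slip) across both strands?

225 m

heave_A = 175 × cos(59.1°) = 89.87 m
heave_B = 361 × cos(68°) = 135.2 m
total = 89.87 + 135.2 = 225 m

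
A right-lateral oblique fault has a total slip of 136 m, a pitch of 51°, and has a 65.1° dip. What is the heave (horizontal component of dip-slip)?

dip-slip = net slip × sin(rake) = 136 m × sin(51°) = 105.7 m
heave = dip-slip × cos(dip) = 105.7 × cos(65.1°) = 44.5 m

44.5 m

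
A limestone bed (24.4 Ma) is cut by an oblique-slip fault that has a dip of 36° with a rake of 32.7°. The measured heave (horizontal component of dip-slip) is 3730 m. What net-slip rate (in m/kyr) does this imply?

0.350 m/kyr

dip-slip = heave / cos(dip) = 3730 / cos(36°) = 4611 m
net slip = dip-slip / sin(rake) = 4611 / sin(32.7°) = 8534 m
rate = 8534 m / 24.4 Ma = 0.000350 m/yr = 0.350 m/kyr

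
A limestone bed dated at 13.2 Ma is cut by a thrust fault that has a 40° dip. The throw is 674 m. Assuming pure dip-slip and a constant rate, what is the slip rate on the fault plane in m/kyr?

0.0794 m/kyr

dip-slip = throw / sin(dip) = 674 m / sin(40°) = 1049 m
rate = 1049 m / 13.2 Ma = 0.0000794 m/yr = 0.0794 m/kyr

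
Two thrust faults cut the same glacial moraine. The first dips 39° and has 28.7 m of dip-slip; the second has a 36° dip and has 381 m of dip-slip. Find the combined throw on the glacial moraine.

242 m

throw_A = 28.7 × sin(39°) = 18.06 m
throw_B = 381 × sin(36°) = 223.9 m
total = 18.06 + 223.9 = 242 m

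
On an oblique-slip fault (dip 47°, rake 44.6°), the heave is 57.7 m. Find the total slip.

dip-slip = heave / cos(dip) = 57.7 / cos(47°) = 84.60 m
net slip = dip-slip / sin(rake) = 84.60 / sin(44.6°) = 120 m

120 m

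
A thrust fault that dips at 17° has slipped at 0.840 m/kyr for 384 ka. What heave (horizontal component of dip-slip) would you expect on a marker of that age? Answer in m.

308 m

dip-slip = rate × time = 0.840 m/kyr × 384 ka = 322.6 m
heave = dip-slip × cos(dip) = 322.6 × cos(17°) = 308 m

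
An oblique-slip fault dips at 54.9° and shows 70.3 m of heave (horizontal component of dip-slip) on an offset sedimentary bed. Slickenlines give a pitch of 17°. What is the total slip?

418 m

dip-slip = heave / cos(dip) = 70.3 / cos(54.9°) = 122.3 m
net slip = dip-slip / sin(rake) = 122.3 / sin(17°) = 418 m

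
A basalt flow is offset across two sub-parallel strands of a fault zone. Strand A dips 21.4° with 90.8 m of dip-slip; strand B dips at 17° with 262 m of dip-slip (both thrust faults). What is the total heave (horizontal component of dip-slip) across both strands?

heave_A = 90.8 × cos(21.4°) = 84.54 m
heave_B = 262 × cos(17°) = 250.6 m
total = 84.54 + 250.6 = 335 m

335 m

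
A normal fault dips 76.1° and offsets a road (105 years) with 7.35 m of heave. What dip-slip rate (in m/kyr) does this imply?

291 m/kyr

dip-slip = heave / cos(dip) = 7.35 m / cos(76.1°) = 30.60 m
rate = 30.60 m / 105 years = 0.291 m/yr = 291 m/kyr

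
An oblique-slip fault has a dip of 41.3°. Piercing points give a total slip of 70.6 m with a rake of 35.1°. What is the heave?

dip-slip = net slip × sin(rake) = 70.6 m × sin(35.1°) = 40.60 m
heave = dip-slip × cos(dip) = 40.60 × cos(41.3°) = 30.5 m

30.5 m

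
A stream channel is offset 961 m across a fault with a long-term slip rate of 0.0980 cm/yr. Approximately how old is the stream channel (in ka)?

age = offset / rate = 961 m / (0.0980 cm/yr) = 981000 yr = 981 ka

981 ka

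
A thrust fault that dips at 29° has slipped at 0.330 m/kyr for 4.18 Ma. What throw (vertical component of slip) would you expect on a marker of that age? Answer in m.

669 m

dip-slip = rate × time = 0.330 m/kyr × 4.18 Ma = 1379 m
throw = dip-slip × sin(dip) = 1379 × sin(29°) = 669 m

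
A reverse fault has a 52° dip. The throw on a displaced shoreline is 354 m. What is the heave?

heave = throw / tan(dip) = 354 / tan(52°) = 277 m

277 m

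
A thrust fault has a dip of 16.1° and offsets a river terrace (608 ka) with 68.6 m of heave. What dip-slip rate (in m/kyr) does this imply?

dip-slip = heave / cos(dip) = 68.6 m / cos(16.1°) = 71.40 m
rate = 71.40 m / 608 ka = 0.000117 m/yr = 0.117 m/kyr

0.117 m/kyr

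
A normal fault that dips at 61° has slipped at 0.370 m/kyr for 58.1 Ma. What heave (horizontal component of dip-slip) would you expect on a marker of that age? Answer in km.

dip-slip = rate × time = 0.370 m/kyr × 58.1 Ma = 21500 m
heave = dip-slip × cos(dip) = 21500 × cos(61°) = 10400 m = 10.4 km

10.4 km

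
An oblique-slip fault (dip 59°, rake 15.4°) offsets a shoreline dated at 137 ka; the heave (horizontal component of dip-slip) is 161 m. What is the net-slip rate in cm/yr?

0.859 cm/yr

dip-slip = heave / cos(dip) = 161 / cos(59°) = 312.6 m
net slip = dip-slip / sin(rake) = 312.6 / sin(15.4°) = 1177 m
rate = 1177 m / 137 ka = 0.00859 m/yr = 0.859 cm/yr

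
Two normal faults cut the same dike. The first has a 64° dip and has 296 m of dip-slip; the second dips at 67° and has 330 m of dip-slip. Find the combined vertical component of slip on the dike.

throw_A = 296 × sin(64°) = 266 m
throw_B = 330 × sin(67°) = 303.8 m
total = 266 + 303.8 = 570 m

570 m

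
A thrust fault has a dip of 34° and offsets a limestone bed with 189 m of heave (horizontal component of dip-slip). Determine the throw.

127 m

throw = heave × tan(dip) = 189 × tan(34°) = 127 m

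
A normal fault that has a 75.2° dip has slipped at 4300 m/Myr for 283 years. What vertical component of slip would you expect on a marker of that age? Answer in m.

dip-slip = rate × time = 4300 m/Myr × 283 years = 1.217 m
throw = dip-slip × sin(dip) = 1.217 × sin(75.2°) = 1.18 m

1.18 m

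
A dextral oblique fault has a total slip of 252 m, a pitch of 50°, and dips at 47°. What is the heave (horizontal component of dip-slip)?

dip-slip = net slip × sin(rake) = 252 m × sin(50°) = 193 m
heave = dip-slip × cos(dip) = 193 × cos(47°) = 132 m

132 m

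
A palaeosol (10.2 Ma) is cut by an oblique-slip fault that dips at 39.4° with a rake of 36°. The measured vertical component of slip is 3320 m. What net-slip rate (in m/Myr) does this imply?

872 m/Myr

dip-slip = throw / sin(dip) = 3320 / sin(39.4°) = 5231 m
net slip = dip-slip / sin(rake) = 5231 / sin(36°) = 8899 m
rate = 8899 m / 10.2 Ma = 0.000872 m/yr = 872 m/Myr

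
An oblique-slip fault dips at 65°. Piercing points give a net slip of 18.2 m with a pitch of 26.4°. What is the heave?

3.42 m

dip-slip = net slip × sin(rake) = 18.2 m × sin(26.4°) = 8.092 m
heave = dip-slip × cos(dip) = 8.092 × cos(65°) = 3.42 m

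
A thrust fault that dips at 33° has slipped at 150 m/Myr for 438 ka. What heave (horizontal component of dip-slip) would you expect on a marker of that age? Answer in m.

dip-slip = rate × time = 150 m/Myr × 438 ka = 65.70 m
heave = dip-slip × cos(dip) = 65.70 × cos(33°) = 55.1 m

55.1 m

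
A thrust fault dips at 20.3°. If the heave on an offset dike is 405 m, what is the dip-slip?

432 m

dip-slip = heave / cos(dip) = 405 / cos(20.3°) = 432 m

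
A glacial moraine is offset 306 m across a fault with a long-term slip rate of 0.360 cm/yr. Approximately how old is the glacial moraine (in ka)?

85 ka

age = offset / rate = 306 m / (0.360 cm/yr) = 85000 yr = 85 ka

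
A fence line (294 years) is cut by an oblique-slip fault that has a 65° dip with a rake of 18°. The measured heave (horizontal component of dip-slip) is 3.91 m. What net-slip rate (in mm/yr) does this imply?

dip-slip = heave / cos(dip) = 3.91 / cos(65°) = 9.252 m
net slip = dip-slip / sin(rake) = 9.252 / sin(18°) = 29.94 m
rate = 29.94 m / 294 years = 0.102 m/yr = 102 mm/yr

102 mm/yr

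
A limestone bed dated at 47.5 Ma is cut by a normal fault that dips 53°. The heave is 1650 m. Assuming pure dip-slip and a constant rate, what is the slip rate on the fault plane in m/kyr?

dip-slip = heave / cos(dip) = 1650 m / cos(53°) = 2742 m
rate = 2742 m / 47.5 Ma = 0.0000577 m/yr = 0.0577 m/kyr

0.0577 m/kyr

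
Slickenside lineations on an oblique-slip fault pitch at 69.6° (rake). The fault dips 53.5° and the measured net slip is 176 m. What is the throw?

dip-slip = net slip × sin(rake) = 176 m × sin(69.6°) = 165 m
throw = dip-slip × sin(dip) = 165 × sin(53.5°) = 133 m

133 m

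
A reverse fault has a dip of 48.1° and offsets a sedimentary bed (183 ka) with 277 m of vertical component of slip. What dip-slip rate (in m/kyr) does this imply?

dip-slip = throw / sin(dip) = 277 m / sin(48.1°) = 372.2 m
rate = 372.2 m / 183 ka = 0.00203 m/yr = 2.03 m/kyr

2.03 m/kyr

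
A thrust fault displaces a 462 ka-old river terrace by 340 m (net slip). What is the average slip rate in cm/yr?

0.0736 cm/yr

rate = 340 m / 462 ka = 0.000736 m/yr = 0.0736 cm/yr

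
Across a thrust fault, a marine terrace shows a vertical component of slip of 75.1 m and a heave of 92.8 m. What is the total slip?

net slip = √(throw² + heave²) = √(75.1² + 92.8²) = 119 m

119 m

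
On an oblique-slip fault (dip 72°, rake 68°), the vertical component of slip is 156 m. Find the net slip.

177 m

dip-slip = throw / sin(dip) = 156 / sin(72°) = 164 m
net slip = dip-slip / sin(rake) = 164 / sin(68°) = 177 m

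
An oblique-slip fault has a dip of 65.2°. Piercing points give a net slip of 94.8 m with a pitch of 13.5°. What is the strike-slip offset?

92.2 m

strike-slip = net slip × cos(rake) = 94.8 m × cos(13.5°) = 92.2 m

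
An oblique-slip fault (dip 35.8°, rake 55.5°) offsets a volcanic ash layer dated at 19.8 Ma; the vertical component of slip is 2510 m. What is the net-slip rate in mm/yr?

0.263 mm/yr

dip-slip = throw / sin(dip) = 2510 / sin(35.8°) = 4291 m
net slip = dip-slip / sin(rake) = 4291 / sin(55.5°) = 5207 m
rate = 5207 m / 19.8 Ma = 0.000263 m/yr = 0.263 mm/yr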